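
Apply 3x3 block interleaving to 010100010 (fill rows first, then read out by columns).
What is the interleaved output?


Matrix:
  010
  100
  010
Read columns: 010101000

010101000


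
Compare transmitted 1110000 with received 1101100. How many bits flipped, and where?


XOR: 0011100

3 error(s) at position(s): 2, 3, 4


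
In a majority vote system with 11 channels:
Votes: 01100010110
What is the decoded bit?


Ones: 5 out of 11
Threshold: 6

0 (5/11 voted 1)


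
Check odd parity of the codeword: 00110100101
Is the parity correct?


Number of 1s: 5

Yes, parity is correct (5 ones)


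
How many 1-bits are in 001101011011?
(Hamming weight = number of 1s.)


Counting 1s in 001101011011

7


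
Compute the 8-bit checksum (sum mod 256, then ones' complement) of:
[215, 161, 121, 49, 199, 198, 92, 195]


Sum = 1230 mod 256 = 206
Complement = 49

49


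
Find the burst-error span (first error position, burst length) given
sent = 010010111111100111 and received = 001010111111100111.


XOR: 011000000000000000

Burst at position 1, length 2


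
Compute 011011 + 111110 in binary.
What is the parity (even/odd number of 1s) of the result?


011011 = 27
111110 = 62
Sum = 89 = 1011001
1s count = 4

even parity (4 ones in 1011001)


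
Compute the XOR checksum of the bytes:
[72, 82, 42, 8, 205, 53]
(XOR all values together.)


XOR chain: 72 ^ 82 ^ 42 ^ 8 ^ 205 ^ 53 = 192

192


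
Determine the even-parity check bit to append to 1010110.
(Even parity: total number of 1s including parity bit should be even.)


Number of 1s in data: 4
Parity bit: 0

0


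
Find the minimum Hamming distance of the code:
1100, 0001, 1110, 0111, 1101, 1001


Comparing all pairs, minimum distance: 1
Can detect 0 errors, correct 0 errors

1


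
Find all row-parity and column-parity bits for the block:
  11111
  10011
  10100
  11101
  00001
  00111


Row parities: 110011
Column parities: 00011

Row P: 110011, Col P: 00011, Corner: 0


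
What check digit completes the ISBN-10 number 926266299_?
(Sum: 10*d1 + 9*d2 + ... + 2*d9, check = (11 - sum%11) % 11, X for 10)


Weighted sum: 289
289 mod 11 = 3

Check digit: 8


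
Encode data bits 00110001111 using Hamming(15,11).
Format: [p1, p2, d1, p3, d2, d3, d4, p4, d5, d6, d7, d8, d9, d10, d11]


Parity bits: p1=1, p2=0, p3=0, p4=0

100001100001111


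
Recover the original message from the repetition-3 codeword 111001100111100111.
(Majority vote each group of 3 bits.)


Groups: 111, 001, 100, 111, 100, 111
Majority votes: 100101

100101


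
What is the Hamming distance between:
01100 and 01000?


XOR: 00100
Count of 1s: 1

1


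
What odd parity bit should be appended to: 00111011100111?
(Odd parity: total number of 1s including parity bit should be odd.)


Number of 1s in data: 9
Parity bit: 0

0


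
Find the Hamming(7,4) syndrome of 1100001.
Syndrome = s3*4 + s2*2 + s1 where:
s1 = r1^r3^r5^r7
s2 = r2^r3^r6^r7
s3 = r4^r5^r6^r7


s1=0, s2=0, s3=1

Syndrome = 4 (error at position 4)


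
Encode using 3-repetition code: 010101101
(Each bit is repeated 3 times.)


Each bit -> 3 copies

000111000111000111111000111


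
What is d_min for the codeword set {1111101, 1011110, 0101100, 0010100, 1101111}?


Comparing all pairs, minimum distance: 2
Can detect 1 errors, correct 0 errors

2


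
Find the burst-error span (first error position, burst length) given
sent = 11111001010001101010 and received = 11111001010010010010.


XOR: 00000000000011111000

Burst at position 12, length 5


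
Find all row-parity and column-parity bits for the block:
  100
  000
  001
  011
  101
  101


Row parities: 101000
Column parities: 110

Row P: 101000, Col P: 110, Corner: 0


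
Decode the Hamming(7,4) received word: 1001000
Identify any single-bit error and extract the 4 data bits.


Syndrome = 5: error at position 5

Data: 0100 (corrected bit 5)


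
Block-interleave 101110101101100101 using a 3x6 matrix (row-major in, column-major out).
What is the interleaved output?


Matrix:
  101110
  101101
  100101
Read columns: 111000110111100011

111000110111100011


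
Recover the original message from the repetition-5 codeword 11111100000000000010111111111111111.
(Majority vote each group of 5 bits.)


Groups: 11111, 10000, 00000, 00010, 11111, 11111, 11111
Majority votes: 1000111

1000111


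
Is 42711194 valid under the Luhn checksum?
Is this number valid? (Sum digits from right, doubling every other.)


Luhn sum = 32
32 mod 10 = 2

Invalid (Luhn sum mod 10 = 2)


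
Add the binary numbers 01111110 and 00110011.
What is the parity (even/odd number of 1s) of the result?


01111110 = 126
00110011 = 51
Sum = 177 = 10110001
1s count = 4

even parity (4 ones in 10110001)


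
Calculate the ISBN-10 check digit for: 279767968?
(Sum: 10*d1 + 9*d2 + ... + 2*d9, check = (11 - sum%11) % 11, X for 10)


Weighted sum: 345
345 mod 11 = 4

Check digit: 7


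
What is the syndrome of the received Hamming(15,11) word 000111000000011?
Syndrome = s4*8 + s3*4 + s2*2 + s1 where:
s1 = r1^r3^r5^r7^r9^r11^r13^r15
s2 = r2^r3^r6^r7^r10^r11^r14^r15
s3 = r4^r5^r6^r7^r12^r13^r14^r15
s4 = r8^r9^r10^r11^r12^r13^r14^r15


s1=0, s2=1, s3=1, s4=0

Syndrome = 6 (error at position 6)


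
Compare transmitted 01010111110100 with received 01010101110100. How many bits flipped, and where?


XOR: 00000010000000

1 error(s) at position(s): 6


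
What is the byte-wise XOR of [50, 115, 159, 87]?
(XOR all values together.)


XOR chain: 50 ^ 115 ^ 159 ^ 87 = 137

137


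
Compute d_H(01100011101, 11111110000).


XOR: 10011101101
Count of 1s: 7

7


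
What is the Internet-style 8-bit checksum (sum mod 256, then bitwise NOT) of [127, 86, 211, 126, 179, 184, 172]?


Sum = 1085 mod 256 = 61
Complement = 194

194


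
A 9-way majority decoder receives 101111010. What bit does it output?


Ones: 6 out of 9
Threshold: 5

1 (6/9 voted 1)


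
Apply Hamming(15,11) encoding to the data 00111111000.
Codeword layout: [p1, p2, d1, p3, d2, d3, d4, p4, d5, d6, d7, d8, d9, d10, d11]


Parity bits: p1=1, p2=0, p3=1, p4=0

100101101111000


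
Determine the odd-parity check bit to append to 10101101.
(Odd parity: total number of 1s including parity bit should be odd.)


Number of 1s in data: 5
Parity bit: 0

0


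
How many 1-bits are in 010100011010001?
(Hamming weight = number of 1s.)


Counting 1s in 010100011010001

6


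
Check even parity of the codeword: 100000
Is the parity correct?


Number of 1s: 1

No, parity error (1 ones)


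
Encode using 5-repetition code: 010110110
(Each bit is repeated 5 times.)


Each bit -> 5 copies

000001111100000111111111100000111111111100000


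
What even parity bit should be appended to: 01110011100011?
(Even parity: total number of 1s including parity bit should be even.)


Number of 1s in data: 8
Parity bit: 0

0


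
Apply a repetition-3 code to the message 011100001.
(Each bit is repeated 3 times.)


Each bit -> 3 copies

000111111111000000000000111


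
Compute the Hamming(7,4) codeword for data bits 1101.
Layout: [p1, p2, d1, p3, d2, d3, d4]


Parity bits: p1=1, p2=0, p3=0

1010101


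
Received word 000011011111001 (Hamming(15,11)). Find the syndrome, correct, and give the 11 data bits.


Syndrome = 0: no error detected

Data: 01101111001 (no errors)


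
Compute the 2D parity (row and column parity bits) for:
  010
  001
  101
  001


Row parities: 1101
Column parities: 111

Row P: 1101, Col P: 111, Corner: 1


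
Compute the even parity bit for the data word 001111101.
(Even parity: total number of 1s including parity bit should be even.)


Number of 1s in data: 6
Parity bit: 0

0


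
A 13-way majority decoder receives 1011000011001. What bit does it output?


Ones: 6 out of 13
Threshold: 7

0 (6/13 voted 1)


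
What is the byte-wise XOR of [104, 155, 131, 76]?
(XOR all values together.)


XOR chain: 104 ^ 155 ^ 131 ^ 76 = 60

60


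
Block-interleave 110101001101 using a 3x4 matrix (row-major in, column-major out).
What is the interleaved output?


Matrix:
  1101
  0100
  1101
Read columns: 101111000101

101111000101


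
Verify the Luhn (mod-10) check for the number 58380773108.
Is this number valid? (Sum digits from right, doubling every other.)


Luhn sum = 49
49 mod 10 = 9

Invalid (Luhn sum mod 10 = 9)


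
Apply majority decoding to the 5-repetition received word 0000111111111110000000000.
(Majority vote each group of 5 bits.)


Groups: 00001, 11111, 11111, 00000, 00000
Majority votes: 01100

01100


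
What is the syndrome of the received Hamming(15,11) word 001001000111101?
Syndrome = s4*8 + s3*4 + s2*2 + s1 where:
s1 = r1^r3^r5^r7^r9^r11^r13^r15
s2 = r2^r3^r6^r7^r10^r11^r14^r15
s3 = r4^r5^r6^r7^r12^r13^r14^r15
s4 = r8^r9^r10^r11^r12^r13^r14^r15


s1=0, s2=1, s3=0, s4=1

Syndrome = 10 (error at position 10)


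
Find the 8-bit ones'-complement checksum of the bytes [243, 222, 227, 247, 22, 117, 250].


Sum = 1328 mod 256 = 48
Complement = 207

207


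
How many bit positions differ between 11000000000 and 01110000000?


XOR: 10110000000
Count of 1s: 3

3


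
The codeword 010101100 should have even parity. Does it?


Number of 1s: 4

Yes, parity is correct (4 ones)


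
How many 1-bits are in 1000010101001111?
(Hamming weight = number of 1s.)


Counting 1s in 1000010101001111

8


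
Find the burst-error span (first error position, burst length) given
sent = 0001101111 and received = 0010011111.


XOR: 0011110000

Burst at position 2, length 4


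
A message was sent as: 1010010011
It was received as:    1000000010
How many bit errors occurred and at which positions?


XOR: 0010010001

3 error(s) at position(s): 2, 5, 9


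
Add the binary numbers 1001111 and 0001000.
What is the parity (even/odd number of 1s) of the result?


1001111 = 79
0001000 = 8
Sum = 87 = 1010111
1s count = 5

odd parity (5 ones in 1010111)


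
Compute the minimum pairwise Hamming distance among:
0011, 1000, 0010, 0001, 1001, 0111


Comparing all pairs, minimum distance: 1
Can detect 0 errors, correct 0 errors

1


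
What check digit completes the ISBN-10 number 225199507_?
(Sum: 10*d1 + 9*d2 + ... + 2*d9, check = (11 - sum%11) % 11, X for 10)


Weighted sum: 218
218 mod 11 = 9

Check digit: 2


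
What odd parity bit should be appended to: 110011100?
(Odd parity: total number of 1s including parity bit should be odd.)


Number of 1s in data: 5
Parity bit: 0

0


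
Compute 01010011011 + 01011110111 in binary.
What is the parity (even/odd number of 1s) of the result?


01010011011 = 667
01011110111 = 759
Sum = 1426 = 10110010010
1s count = 5

odd parity (5 ones in 10110010010)


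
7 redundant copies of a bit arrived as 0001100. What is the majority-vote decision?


Ones: 2 out of 7
Threshold: 4

0 (2/7 voted 1)


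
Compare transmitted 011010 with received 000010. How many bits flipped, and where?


XOR: 011000

2 error(s) at position(s): 1, 2


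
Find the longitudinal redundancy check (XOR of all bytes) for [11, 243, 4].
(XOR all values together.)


XOR chain: 11 ^ 243 ^ 4 = 252

252


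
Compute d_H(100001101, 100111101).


XOR: 000110000
Count of 1s: 2

2


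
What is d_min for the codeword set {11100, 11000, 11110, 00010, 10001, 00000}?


Comparing all pairs, minimum distance: 1
Can detect 0 errors, correct 0 errors

1


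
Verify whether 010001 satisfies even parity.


Number of 1s: 2

Yes, parity is correct (2 ones)


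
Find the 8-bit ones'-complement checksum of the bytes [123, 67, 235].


Sum = 425 mod 256 = 169
Complement = 86

86


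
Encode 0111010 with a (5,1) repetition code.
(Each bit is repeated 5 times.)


Each bit -> 5 copies

00000111111111111111000001111100000


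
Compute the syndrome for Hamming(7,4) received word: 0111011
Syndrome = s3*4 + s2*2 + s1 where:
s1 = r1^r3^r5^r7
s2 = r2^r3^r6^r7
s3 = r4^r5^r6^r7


s1=0, s2=0, s3=1

Syndrome = 4 (error at position 4)


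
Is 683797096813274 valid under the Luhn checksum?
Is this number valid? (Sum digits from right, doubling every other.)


Luhn sum = 75
75 mod 10 = 5

Invalid (Luhn sum mod 10 = 5)


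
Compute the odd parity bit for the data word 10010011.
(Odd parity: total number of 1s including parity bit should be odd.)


Number of 1s in data: 4
Parity bit: 1

1


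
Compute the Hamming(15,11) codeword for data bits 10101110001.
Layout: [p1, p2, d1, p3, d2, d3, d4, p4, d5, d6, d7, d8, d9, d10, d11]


Parity bits: p1=0, p2=1, p3=0, p4=0

011001001110001


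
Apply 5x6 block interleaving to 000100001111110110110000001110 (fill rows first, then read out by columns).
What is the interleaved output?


Matrix:
  000100
  001111
  110110
  110000
  001110
Read columns: 001100011001001111010110101000

001100011001001111010110101000


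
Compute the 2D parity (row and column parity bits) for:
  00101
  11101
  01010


Row parities: 000
Column parities: 10010

Row P: 000, Col P: 10010, Corner: 0


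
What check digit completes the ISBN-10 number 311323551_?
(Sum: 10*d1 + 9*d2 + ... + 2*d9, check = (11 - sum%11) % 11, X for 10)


Weighted sum: 132
132 mod 11 = 0

Check digit: 0


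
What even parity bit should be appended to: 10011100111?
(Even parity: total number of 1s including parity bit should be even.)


Number of 1s in data: 7
Parity bit: 1

1


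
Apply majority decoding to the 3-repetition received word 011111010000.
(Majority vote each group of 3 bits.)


Groups: 011, 111, 010, 000
Majority votes: 1100

1100


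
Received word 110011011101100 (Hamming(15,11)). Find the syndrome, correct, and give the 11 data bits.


Syndrome = 10: error at position 10

Data: 01101001100 (corrected bit 10)


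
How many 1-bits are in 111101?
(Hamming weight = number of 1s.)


Counting 1s in 111101

5


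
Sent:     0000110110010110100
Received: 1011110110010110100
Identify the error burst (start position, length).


XOR: 1011000000000000000

Burst at position 0, length 4


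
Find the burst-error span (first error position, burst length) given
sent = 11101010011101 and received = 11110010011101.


XOR: 00011000000000

Burst at position 3, length 2


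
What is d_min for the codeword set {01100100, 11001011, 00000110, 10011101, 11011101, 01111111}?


Comparing all pairs, minimum distance: 1
Can detect 0 errors, correct 0 errors

1


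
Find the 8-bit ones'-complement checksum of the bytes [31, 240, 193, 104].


Sum = 568 mod 256 = 56
Complement = 199

199


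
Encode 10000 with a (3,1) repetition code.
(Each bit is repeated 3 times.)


Each bit -> 3 copies

111000000000000


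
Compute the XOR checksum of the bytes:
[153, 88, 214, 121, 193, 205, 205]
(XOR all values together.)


XOR chain: 153 ^ 88 ^ 214 ^ 121 ^ 193 ^ 205 ^ 205 = 175

175


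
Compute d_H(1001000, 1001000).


XOR: 0000000
Count of 1s: 0

0


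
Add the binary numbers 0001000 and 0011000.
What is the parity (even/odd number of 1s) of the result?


0001000 = 8
0011000 = 24
Sum = 32 = 100000
1s count = 1

odd parity (1 ones in 100000)


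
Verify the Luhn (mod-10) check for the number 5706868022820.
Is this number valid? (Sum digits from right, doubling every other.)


Luhn sum = 50
50 mod 10 = 0

Valid (Luhn sum mod 10 = 0)


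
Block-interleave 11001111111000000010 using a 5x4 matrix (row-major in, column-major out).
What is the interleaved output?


Matrix:
  1100
  1111
  1110
  0000
  0010
Read columns: 11100111000110101000

11100111000110101000


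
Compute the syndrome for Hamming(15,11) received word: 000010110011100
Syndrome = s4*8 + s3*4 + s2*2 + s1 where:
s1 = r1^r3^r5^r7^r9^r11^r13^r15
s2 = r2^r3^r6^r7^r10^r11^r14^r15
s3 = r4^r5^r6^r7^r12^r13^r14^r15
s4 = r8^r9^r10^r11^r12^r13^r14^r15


s1=0, s2=0, s3=0, s4=0

Syndrome = 0 (no error)


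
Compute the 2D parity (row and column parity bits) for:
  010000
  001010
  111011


Row parities: 101
Column parities: 100001

Row P: 101, Col P: 100001, Corner: 0


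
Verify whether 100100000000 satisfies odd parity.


Number of 1s: 2

No, parity error (2 ones)


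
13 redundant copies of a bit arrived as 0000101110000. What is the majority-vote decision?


Ones: 4 out of 13
Threshold: 7

0 (4/13 voted 1)


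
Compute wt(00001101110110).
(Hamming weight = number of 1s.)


Counting 1s in 00001101110110

7


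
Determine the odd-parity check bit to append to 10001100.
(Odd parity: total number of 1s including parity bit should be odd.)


Number of 1s in data: 3
Parity bit: 0

0


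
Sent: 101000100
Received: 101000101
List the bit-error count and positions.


XOR: 000000001

1 error(s) at position(s): 8


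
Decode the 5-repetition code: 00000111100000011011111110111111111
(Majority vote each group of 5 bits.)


Groups: 00000, 11110, 00000, 11011, 11111, 01111, 11111
Majority votes: 0101111

0101111


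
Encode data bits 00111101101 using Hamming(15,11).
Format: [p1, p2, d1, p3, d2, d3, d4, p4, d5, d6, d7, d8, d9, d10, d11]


Parity bits: p1=0, p2=0, p3=1, p4=1

000101111101101


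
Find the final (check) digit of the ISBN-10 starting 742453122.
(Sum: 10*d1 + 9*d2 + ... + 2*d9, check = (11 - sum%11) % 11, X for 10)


Weighted sum: 209
209 mod 11 = 0

Check digit: 0


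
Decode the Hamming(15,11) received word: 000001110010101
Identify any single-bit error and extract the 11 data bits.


Syndrome = 0: no error detected

Data: 00110010101 (no errors)


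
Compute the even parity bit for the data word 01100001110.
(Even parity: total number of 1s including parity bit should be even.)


Number of 1s in data: 5
Parity bit: 1

1


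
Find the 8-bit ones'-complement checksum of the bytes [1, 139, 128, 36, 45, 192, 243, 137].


Sum = 921 mod 256 = 153
Complement = 102

102


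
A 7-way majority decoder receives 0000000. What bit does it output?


Ones: 0 out of 7
Threshold: 4

0 (0/7 voted 1)


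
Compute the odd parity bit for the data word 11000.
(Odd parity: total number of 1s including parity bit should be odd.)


Number of 1s in data: 2
Parity bit: 1

1


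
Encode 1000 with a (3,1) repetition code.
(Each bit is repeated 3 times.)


Each bit -> 3 copies

111000000000


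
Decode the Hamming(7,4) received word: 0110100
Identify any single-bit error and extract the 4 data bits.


Syndrome = 4: error at position 4

Data: 1100 (corrected bit 4)


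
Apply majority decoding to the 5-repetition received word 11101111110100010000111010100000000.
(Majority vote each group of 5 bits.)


Groups: 11101, 11111, 01000, 10000, 11101, 01000, 00000
Majority votes: 1100100

1100100


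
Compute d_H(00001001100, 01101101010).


XOR: 01100100110
Count of 1s: 5

5


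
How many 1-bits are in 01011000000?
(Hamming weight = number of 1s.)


Counting 1s in 01011000000

3


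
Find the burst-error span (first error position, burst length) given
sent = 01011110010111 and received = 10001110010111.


XOR: 11010000000000

Burst at position 0, length 4


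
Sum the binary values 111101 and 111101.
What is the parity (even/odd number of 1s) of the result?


111101 = 61
111101 = 61
Sum = 122 = 1111010
1s count = 5

odd parity (5 ones in 1111010)


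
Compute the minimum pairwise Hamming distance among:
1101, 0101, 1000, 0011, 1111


Comparing all pairs, minimum distance: 1
Can detect 0 errors, correct 0 errors

1


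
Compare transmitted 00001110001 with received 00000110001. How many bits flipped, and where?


XOR: 00001000000

1 error(s) at position(s): 4


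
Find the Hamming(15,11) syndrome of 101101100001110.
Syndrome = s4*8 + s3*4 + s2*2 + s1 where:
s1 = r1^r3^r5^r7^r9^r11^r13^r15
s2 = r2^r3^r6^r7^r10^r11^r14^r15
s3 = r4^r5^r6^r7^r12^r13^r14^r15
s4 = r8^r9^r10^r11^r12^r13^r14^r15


s1=0, s2=0, s3=0, s4=1

Syndrome = 8 (error at position 8)


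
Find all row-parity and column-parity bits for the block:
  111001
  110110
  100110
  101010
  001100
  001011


Row parities: 001101
Column parities: 000100

Row P: 001101, Col P: 000100, Corner: 1


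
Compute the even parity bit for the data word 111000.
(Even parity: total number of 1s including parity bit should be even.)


Number of 1s in data: 3
Parity bit: 1

1


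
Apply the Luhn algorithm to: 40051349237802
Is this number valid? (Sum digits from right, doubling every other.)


Luhn sum = 57
57 mod 10 = 7

Invalid (Luhn sum mod 10 = 7)


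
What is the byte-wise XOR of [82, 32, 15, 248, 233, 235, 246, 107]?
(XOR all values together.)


XOR chain: 82 ^ 32 ^ 15 ^ 248 ^ 233 ^ 235 ^ 246 ^ 107 = 26

26


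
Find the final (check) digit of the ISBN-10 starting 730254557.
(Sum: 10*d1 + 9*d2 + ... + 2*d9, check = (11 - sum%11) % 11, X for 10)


Weighted sum: 210
210 mod 11 = 1

Check digit: X


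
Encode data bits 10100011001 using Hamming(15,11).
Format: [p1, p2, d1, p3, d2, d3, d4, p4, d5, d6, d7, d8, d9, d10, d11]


Parity bits: p1=1, p2=0, p3=1, p4=1

101101010011001


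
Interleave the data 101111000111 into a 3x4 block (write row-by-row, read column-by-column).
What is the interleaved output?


Matrix:
  1011
  1100
  0111
Read columns: 110011101101

110011101101


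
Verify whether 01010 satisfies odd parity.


Number of 1s: 2

No, parity error (2 ones)


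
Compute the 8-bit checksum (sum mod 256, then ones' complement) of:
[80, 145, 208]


Sum = 433 mod 256 = 177
Complement = 78

78


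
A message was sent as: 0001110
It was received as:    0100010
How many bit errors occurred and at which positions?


XOR: 0101100

3 error(s) at position(s): 1, 3, 4


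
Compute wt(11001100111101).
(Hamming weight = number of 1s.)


Counting 1s in 11001100111101

9


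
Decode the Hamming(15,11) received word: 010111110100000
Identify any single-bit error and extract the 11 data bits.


Syndrome = 0: no error detected

Data: 01110100000 (no errors)


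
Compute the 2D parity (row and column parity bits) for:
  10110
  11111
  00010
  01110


Row parities: 1111
Column parities: 00101

Row P: 1111, Col P: 00101, Corner: 0


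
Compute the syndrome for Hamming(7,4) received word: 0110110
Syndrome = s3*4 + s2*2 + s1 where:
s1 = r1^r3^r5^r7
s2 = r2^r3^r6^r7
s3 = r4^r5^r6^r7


s1=0, s2=1, s3=0

Syndrome = 2 (error at position 2)


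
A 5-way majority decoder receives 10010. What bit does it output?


Ones: 2 out of 5
Threshold: 3

0 (2/5 voted 1)


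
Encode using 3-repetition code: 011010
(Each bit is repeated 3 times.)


Each bit -> 3 copies

000111111000111000


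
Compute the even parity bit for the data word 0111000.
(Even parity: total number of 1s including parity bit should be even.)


Number of 1s in data: 3
Parity bit: 1

1


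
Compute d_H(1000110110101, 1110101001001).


XOR: 0110011111100
Count of 1s: 8

8


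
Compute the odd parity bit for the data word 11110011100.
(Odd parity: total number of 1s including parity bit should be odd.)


Number of 1s in data: 7
Parity bit: 0

0


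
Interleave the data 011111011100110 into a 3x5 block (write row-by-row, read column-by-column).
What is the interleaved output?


Matrix:
  01111
  10111
  00110
Read columns: 010100111111110

010100111111110


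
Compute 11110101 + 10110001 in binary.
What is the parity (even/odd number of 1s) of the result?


11110101 = 245
10110001 = 177
Sum = 422 = 110100110
1s count = 5

odd parity (5 ones in 110100110)


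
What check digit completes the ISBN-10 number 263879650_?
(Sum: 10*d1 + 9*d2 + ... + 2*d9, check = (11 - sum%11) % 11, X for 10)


Weighted sum: 280
280 mod 11 = 5

Check digit: 6


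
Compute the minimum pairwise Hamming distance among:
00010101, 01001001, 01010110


Comparing all pairs, minimum distance: 3
Can detect 2 errors, correct 1 errors

3


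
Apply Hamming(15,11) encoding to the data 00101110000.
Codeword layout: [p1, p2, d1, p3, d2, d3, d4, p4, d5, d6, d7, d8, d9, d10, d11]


Parity bits: p1=0, p2=1, p3=1, p4=1

010101011110000


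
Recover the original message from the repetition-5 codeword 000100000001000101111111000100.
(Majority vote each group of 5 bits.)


Groups: 00010, 00000, 01000, 10111, 11110, 00100
Majority votes: 000110

000110


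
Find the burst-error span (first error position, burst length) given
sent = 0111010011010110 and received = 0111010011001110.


XOR: 0000000000011000

Burst at position 11, length 2


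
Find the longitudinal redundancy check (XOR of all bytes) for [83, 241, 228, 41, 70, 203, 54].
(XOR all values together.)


XOR chain: 83 ^ 241 ^ 228 ^ 41 ^ 70 ^ 203 ^ 54 = 212

212


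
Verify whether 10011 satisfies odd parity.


Number of 1s: 3

Yes, parity is correct (3 ones)


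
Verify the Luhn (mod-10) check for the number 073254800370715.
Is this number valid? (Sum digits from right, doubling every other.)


Luhn sum = 60
60 mod 10 = 0

Valid (Luhn sum mod 10 = 0)


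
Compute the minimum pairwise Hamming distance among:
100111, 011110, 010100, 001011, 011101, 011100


Comparing all pairs, minimum distance: 1
Can detect 0 errors, correct 0 errors

1


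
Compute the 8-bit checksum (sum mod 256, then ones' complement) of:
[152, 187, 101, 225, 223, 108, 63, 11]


Sum = 1070 mod 256 = 46
Complement = 209

209


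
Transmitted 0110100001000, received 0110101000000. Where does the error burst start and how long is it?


XOR: 0000001001000

Burst at position 6, length 4


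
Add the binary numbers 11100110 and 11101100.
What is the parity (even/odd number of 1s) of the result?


11100110 = 230
11101100 = 236
Sum = 466 = 111010010
1s count = 5

odd parity (5 ones in 111010010)


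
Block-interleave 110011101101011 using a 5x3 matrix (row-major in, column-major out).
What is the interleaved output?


Matrix:
  110
  011
  101
  101
  011
Read columns: 101101100101111

101101100101111


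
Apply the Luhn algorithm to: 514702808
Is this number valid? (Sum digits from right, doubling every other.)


Luhn sum = 36
36 mod 10 = 6

Invalid (Luhn sum mod 10 = 6)


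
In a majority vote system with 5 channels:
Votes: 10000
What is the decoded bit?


Ones: 1 out of 5
Threshold: 3

0 (1/5 voted 1)


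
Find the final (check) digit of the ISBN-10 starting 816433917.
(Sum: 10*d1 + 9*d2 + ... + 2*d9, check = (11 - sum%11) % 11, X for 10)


Weighted sum: 251
251 mod 11 = 9

Check digit: 2


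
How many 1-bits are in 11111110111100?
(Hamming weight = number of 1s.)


Counting 1s in 11111110111100

11


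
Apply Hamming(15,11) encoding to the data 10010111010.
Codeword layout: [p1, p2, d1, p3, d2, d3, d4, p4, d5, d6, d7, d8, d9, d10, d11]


Parity bits: p1=1, p2=1, p3=1, p4=0

111100100111010


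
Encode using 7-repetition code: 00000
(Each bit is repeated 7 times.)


Each bit -> 7 copies

00000000000000000000000000000000000


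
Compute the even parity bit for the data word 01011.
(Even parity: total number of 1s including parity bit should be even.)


Number of 1s in data: 3
Parity bit: 1

1


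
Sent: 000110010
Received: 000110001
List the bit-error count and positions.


XOR: 000000011

2 error(s) at position(s): 7, 8


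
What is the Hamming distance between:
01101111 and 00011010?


XOR: 01110101
Count of 1s: 5

5


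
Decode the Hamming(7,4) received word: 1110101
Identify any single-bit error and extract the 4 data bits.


Syndrome = 2: error at position 2

Data: 1101 (corrected bit 2)


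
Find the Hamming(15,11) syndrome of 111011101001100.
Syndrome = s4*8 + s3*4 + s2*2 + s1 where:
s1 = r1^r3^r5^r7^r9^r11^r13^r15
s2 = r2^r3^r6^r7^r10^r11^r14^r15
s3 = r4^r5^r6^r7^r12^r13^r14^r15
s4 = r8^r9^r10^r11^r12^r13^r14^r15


s1=0, s2=0, s3=1, s4=1

Syndrome = 12 (error at position 12)


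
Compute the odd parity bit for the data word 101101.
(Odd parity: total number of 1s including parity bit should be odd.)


Number of 1s in data: 4
Parity bit: 1

1


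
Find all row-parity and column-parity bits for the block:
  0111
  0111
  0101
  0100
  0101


Row parities: 11010
Column parities: 0100

Row P: 11010, Col P: 0100, Corner: 1


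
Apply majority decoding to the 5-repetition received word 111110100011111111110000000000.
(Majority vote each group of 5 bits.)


Groups: 11111, 01000, 11111, 11111, 00000, 00000
Majority votes: 101100

101100


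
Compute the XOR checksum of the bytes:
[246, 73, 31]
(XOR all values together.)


XOR chain: 246 ^ 73 ^ 31 = 160

160


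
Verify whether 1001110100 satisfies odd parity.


Number of 1s: 5

Yes, parity is correct (5 ones)


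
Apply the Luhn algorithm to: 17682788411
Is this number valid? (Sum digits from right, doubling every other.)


Luhn sum = 48
48 mod 10 = 8

Invalid (Luhn sum mod 10 = 8)


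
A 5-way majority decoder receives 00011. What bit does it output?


Ones: 2 out of 5
Threshold: 3

0 (2/5 voted 1)


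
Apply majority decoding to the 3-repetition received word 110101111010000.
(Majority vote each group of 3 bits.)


Groups: 110, 101, 111, 010, 000
Majority votes: 11100

11100


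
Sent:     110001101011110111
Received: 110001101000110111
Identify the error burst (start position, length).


XOR: 000000000011000000

Burst at position 10, length 2


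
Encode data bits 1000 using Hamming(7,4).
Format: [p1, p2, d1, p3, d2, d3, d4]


Parity bits: p1=1, p2=1, p3=0

1110000


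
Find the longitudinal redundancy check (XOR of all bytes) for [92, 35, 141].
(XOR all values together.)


XOR chain: 92 ^ 35 ^ 141 = 242

242


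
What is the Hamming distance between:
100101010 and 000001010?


XOR: 100100000
Count of 1s: 2

2


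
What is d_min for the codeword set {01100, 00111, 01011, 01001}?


Comparing all pairs, minimum distance: 1
Can detect 0 errors, correct 0 errors

1


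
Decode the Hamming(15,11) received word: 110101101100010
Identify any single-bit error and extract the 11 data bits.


Syndrome = 11: error at position 11

Data: 00111110010 (corrected bit 11)


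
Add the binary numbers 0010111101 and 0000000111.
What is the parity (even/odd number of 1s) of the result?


0010111101 = 189
0000000111 = 7
Sum = 196 = 11000100
1s count = 3

odd parity (3 ones in 11000100)


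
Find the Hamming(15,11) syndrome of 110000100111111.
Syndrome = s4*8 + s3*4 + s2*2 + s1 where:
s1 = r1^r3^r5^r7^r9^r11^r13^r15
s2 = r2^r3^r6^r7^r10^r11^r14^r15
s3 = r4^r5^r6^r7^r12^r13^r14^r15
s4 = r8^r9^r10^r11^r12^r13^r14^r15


s1=1, s2=0, s3=1, s4=0

Syndrome = 5 (error at position 5)


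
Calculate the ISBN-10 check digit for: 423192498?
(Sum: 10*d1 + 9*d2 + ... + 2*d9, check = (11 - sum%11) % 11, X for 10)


Weighted sum: 212
212 mod 11 = 3

Check digit: 8


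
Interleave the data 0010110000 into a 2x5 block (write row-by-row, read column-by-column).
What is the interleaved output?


Matrix:
  00101
  10000
Read columns: 0100100010

0100100010


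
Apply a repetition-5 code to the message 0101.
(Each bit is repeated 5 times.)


Each bit -> 5 copies

00000111110000011111


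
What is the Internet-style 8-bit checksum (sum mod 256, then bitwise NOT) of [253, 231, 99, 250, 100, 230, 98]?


Sum = 1261 mod 256 = 237
Complement = 18

18


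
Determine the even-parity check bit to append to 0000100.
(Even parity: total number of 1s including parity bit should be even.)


Number of 1s in data: 1
Parity bit: 1

1


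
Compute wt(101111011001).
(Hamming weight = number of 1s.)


Counting 1s in 101111011001

8


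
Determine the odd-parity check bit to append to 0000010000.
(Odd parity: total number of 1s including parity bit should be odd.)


Number of 1s in data: 1
Parity bit: 0

0


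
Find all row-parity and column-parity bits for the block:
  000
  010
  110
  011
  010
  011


Row parities: 010010
Column parities: 110

Row P: 010010, Col P: 110, Corner: 0


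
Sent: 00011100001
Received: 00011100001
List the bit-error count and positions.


XOR: 00000000000

0 errors (received matches sent)


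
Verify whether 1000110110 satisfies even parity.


Number of 1s: 5

No, parity error (5 ones)


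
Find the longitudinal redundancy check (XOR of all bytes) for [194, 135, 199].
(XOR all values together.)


XOR chain: 194 ^ 135 ^ 199 = 130

130


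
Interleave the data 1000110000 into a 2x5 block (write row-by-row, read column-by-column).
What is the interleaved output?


Matrix:
  10001
  10000
Read columns: 1100000010

1100000010


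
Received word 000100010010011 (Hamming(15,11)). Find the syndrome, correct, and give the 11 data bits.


Syndrome = 6: error at position 6

Data: 00100010011 (corrected bit 6)


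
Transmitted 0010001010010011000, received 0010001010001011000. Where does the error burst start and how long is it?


XOR: 0000000000011000000

Burst at position 11, length 2


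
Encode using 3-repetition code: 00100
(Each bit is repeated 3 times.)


Each bit -> 3 copies

000000111000000


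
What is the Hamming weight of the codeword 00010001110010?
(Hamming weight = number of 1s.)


Counting 1s in 00010001110010

5


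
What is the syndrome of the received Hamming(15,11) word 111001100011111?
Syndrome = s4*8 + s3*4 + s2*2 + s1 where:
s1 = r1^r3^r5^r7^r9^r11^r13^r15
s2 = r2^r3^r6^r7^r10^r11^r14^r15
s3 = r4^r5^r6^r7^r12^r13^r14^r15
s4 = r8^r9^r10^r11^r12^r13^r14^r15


s1=0, s2=1, s3=0, s4=1

Syndrome = 10 (error at position 10)


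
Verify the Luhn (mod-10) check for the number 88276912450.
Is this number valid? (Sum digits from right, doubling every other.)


Luhn sum = 47
47 mod 10 = 7

Invalid (Luhn sum mod 10 = 7)


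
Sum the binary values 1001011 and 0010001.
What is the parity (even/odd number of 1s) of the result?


1001011 = 75
0010001 = 17
Sum = 92 = 1011100
1s count = 4

even parity (4 ones in 1011100)


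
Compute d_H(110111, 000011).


XOR: 110100
Count of 1s: 3

3


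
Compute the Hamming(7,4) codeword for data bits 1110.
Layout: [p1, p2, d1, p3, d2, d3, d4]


Parity bits: p1=0, p2=0, p3=0

0010110


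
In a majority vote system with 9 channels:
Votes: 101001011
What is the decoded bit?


Ones: 5 out of 9
Threshold: 5

1 (5/9 voted 1)


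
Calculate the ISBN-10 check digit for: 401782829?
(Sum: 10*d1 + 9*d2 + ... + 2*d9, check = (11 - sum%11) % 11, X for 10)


Weighted sum: 211
211 mod 11 = 2

Check digit: 9


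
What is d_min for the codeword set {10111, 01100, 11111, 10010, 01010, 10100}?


Comparing all pairs, minimum distance: 1
Can detect 0 errors, correct 0 errors

1


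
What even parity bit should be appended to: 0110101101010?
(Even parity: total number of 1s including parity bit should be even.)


Number of 1s in data: 7
Parity bit: 1

1


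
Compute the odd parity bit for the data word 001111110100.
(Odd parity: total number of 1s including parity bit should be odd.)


Number of 1s in data: 7
Parity bit: 0

0


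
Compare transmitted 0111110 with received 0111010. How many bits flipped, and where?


XOR: 0000100

1 error(s) at position(s): 4


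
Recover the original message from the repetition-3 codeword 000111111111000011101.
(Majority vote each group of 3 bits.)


Groups: 000, 111, 111, 111, 000, 011, 101
Majority votes: 0111011

0111011


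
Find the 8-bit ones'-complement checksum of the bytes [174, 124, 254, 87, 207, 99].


Sum = 945 mod 256 = 177
Complement = 78

78


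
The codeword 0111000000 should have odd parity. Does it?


Number of 1s: 3

Yes, parity is correct (3 ones)


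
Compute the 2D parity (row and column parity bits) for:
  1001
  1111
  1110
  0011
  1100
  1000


Row parities: 001001
Column parities: 1111

Row P: 001001, Col P: 1111, Corner: 0


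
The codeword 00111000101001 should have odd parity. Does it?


Number of 1s: 6

No, parity error (6 ones)


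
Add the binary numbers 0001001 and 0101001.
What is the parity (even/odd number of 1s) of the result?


0001001 = 9
0101001 = 41
Sum = 50 = 110010
1s count = 3

odd parity (3 ones in 110010)


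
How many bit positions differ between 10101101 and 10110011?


XOR: 00011110
Count of 1s: 4

4


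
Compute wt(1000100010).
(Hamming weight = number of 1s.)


Counting 1s in 1000100010

3


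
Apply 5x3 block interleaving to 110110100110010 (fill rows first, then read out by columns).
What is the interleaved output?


Matrix:
  110
  110
  100
  110
  010
Read columns: 111101101100000

111101101100000


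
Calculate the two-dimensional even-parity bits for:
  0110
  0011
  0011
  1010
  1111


Row parities: 00000
Column parities: 0011

Row P: 00000, Col P: 0011, Corner: 0


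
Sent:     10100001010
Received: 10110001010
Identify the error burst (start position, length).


XOR: 00010000000

Burst at position 3, length 1


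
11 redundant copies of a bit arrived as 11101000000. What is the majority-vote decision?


Ones: 4 out of 11
Threshold: 6

0 (4/11 voted 1)


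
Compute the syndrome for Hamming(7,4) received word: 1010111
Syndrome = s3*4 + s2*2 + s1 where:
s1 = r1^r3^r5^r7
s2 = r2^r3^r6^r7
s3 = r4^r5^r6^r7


s1=0, s2=1, s3=1

Syndrome = 6 (error at position 6)


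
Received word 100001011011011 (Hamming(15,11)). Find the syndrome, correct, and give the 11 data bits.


Syndrome = 0: no error detected

Data: 00101011011 (no errors)


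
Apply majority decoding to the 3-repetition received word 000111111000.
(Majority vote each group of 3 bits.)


Groups: 000, 111, 111, 000
Majority votes: 0110

0110


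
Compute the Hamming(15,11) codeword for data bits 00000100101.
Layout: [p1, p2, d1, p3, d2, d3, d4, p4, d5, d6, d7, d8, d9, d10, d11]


Parity bits: p1=0, p2=0, p3=0, p4=1

000000010100101


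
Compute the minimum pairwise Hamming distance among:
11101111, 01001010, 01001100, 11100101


Comparing all pairs, minimum distance: 2
Can detect 1 errors, correct 0 errors

2


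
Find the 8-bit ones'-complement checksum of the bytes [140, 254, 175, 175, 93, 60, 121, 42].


Sum = 1060 mod 256 = 36
Complement = 219

219


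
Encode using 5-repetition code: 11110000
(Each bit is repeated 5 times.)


Each bit -> 5 copies

1111111111111111111100000000000000000000


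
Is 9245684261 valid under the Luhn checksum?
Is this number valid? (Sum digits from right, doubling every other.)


Luhn sum = 49
49 mod 10 = 9

Invalid (Luhn sum mod 10 = 9)


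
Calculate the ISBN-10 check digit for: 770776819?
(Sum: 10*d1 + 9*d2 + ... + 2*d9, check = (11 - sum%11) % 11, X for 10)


Weighted sum: 307
307 mod 11 = 10

Check digit: 1


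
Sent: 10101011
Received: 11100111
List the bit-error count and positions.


XOR: 01001100

3 error(s) at position(s): 1, 4, 5


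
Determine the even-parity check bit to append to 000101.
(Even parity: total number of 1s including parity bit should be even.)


Number of 1s in data: 2
Parity bit: 0

0


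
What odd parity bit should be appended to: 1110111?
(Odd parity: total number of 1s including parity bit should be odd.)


Number of 1s in data: 6
Parity bit: 1

1


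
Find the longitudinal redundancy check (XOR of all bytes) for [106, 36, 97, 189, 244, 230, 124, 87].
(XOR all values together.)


XOR chain: 106 ^ 36 ^ 97 ^ 189 ^ 244 ^ 230 ^ 124 ^ 87 = 171

171
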